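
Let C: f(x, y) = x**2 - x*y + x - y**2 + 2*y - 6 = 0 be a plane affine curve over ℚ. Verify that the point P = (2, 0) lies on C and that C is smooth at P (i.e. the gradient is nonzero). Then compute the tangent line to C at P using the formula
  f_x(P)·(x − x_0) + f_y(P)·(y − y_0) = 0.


Tangent line at P: 5*x - 10 = 0.

Step 1: f(2, 0) = 0, so P lies on C.
Step 2: partial derivatives
  f_x(x, y) = 2*x - y + 1, f_y(x, y) = -x - 2*y + 2.
  f_x(P) = 5, f_y(P) = 0 (gradient nonzero, so P is smooth).
Step 3: tangent line at P: 5·(x − 2) + 0·(y − 0) = 0.
Expanding: 5*x - 10 = 0.


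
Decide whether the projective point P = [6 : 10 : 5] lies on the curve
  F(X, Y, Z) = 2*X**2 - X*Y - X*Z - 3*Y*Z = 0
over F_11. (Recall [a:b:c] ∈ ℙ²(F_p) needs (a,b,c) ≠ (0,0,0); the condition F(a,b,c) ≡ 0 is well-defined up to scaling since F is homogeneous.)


F(6,10,5) ≡ 8 (mod 11); P is NOT on the curve.

Evaluate F(6, 10, 5) term-by-term (mod 11).
  2*X**2 ↦ 2·36·1·1 = 72
  -X*Y ↦ -1·6·10·1 = -60
  -X*Z ↦ -1·6·1·5 = -30
  -3*Y*Z ↦ -3·1·10·5 = -150
Sum: F(6, 10, 5) = (72) + (-60) + (-30) + (-150) = -168.
Reducing mod 11: -168 ≡ 8 (mod 11).
Since F(a, b, c) ≡ 8 ≠ 0 (mod 11), P does NOT lie on the curve.


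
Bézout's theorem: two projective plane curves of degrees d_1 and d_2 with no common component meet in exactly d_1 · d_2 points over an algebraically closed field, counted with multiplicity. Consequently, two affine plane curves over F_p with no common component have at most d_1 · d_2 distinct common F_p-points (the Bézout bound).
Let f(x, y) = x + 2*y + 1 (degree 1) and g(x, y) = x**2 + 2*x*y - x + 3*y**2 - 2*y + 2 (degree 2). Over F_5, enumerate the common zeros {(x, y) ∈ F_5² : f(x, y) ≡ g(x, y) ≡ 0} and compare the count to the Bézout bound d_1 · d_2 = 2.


Common zeros: {(0, 2), (1, 4)}; count = 2; Bézout bound = 2.

deg(f) = 1, deg(g) = 2, so Bézout bound = 2.
Scan x ∈ F_5. For each x, list the y ∈ F_5 with f(x, y) ≡ 0 and those with g(x, y) ≡ 0 (mod 5); the common zeros in that column are the intersection.
  x = 0: f ≡ 0 at y ∈ {2}; g ≡ 0 at y ∈ {2}; common: {2}.
  x = 1: f ≡ 0 at y ∈ {4}; g ≡ 0 at y ∈ {1, 4}; common: {4}.
  x = 2: f ≡ 0 at y ∈ {1}; g ≡ 0 at y ∈ {2, 4}; common: ∅.
  x = 3: f ≡ 0 at y ∈ {3}; g ≡ 0 at y ∈ {1}; common: ∅.
  x = 4: f ≡ 0 at y ∈ {0}; g ≡ 0 at y ∈ ∅; common: ∅.
Collecting: common zeros = {(0, 2), (1, 4)}, so the count is 2.
Comparison with the Bézout bound: 2 ≤ 2 = deg(f)·deg(g), as expected for curves with no common component (the bound is attained).


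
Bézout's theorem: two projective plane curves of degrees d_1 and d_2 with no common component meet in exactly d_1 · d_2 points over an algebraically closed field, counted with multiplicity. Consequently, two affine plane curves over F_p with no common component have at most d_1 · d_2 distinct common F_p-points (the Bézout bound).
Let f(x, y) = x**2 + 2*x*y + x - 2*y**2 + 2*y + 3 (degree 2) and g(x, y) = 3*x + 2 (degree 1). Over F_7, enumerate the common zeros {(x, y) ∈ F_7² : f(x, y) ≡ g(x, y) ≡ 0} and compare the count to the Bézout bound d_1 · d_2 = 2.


Common zeros: {(4, 2), (4, 3)}; count = 2; Bézout bound = 2.

deg(f) = 2, deg(g) = 1, so Bézout bound = 2.
Scan x ∈ F_7. For each x, list the y ∈ F_7 with f(x, y) ≡ 0 and those with g(x, y) ≡ 0 (mod 7); the common zeros in that column are the intersection.
  x = 0: f ≡ 0 at y ∈ {4}; g ≡ 0 at y ∈ ∅; common: ∅.
  x = 1: f ≡ 0 at y ∈ {1}; g ≡ 0 at y ∈ ∅; common: ∅.
  x = 2: f ≡ 0 at y ∈ ∅; g ≡ 0 at y ∈ ∅; common: ∅.
  x = 3: f ≡ 0 at y ∈ {1, 3}; g ≡ 0 at y ∈ ∅; common: ∅.
  x = 4: f ≡ 0 at y ∈ {2, 3}; g ≡ 0 at y ∈ {0, 1, 2, 3, 4, 5, 6}; common: {2, 3}.
  x = 5: f ≡ 0 at y ∈ {2, 4}; g ≡ 0 at y ∈ ∅; common: ∅.
  x = 6: f ≡ 0 at y ∈ ∅; g ≡ 0 at y ∈ ∅; common: ∅.
Collecting: common zeros = {(4, 2), (4, 3)}, so the count is 2.
Comparison with the Bézout bound: 2 ≤ 2 = deg(f)·deg(g), as expected for curves with no common component (the bound is attained).


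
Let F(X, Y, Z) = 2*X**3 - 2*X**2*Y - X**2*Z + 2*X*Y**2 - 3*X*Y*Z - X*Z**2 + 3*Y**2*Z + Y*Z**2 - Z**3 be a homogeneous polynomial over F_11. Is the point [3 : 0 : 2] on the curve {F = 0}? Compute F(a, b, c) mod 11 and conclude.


F(3,0,2) ≡ 5 (mod 11); P is NOT on the curve.

Evaluate F(3, 0, 2) term-by-term (mod 11).
  2*X**3 ↦ 2·27·1·1 = 54
  -2*X**2*Y ↦ -2·9·0·1 = 0
  -X**2*Z ↦ -1·9·1·2 = -18
  2*X*Y**2 ↦ 2·3·0·1 = 0
  -3*X*Y*Z ↦ -3·3·0·2 = 0
  -X*Z**2 ↦ -1·3·1·4 = -12
  3*Y**2*Z ↦ 3·1·0·2 = 0
  Y*Z**2 ↦ 1·1·0·4 = 0
  -Z**3 ↦ -1·1·1·8 = -8
Sum: F(3, 0, 2) = (54) + (0) + (-18) + (0) + (0) + (-12) + (0) + (0) + (-8) = 16.
Reducing mod 11: 16 ≡ 5 (mod 11).
Since F(a, b, c) ≡ 5 ≠ 0 (mod 11), P does NOT lie on the curve.


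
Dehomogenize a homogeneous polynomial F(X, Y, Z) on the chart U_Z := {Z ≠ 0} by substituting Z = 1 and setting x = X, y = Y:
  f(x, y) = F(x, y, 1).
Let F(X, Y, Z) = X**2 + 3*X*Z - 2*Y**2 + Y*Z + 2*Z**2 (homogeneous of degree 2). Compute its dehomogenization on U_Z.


f(x, y) = x**2 + 3*x - 2*y**2 + y + 2

On U_Z we set Z = 1. Each monomial c·X^i·Y^j·Z^k in F becomes c·x^i·y^j·1^k = c·x^i·y^j.
Substituting Z = 1: F(X, Y, 1) = x**2 + 3*x - 2*y**2 + y + 2.
Note: deg(f) ≤ deg(F) = 2; strict inequality happens when F is divisible by Z (lost terms).


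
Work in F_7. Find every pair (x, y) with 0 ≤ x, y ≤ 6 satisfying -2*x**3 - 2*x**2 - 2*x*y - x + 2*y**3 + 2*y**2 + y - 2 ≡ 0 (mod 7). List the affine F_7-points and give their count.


Affine F_7-points: {(1, 0), (2, 0), (2, 3), (3, 0), (3, 2), (3, 4), (5, 2)}; count = 7.

For each of the 49 pairs (x, y) ∈ F_7², evaluate f(x, y) mod 7. Record the zeros.
  x = 0: [0↦5, 1↦3, 2↦3, 3↦3, 4↦1, 5↦2, 6↦4]  zeros at y ∈ ∅
  x = 1: [0↦0, 1↦3, 2↦1, 3↦6, 4↦2, 5↦1, 6↦1]  zeros at y ∈ {0}
  x = 2: [0↦0, 1↦1, 2↦4, 3↦0, 4↦1, 5↦5, 6↦3]  zeros at y ∈ {0, 3}
  x = 3: [0↦0, 1↦6, 2↦0, 3↦1, 4↦0, 5↦2, 6↦5]  zeros at y ∈ {0, 2, 4}
  x = 4: [0↦2, 1↦6, 2↦5, 3↦4, 4↦1, 5↦1, 6↦2]  zeros at y ∈ ∅
  x = 5: [0↦1, 1↦3, 2↦0, 3↦4, 4↦6, 5↦4, 6↦3]  zeros at y ∈ {2}
  x = 6: [0↦6, 1↦6, 2↦1, 3↦3, 4↦3, 5↦6, 6↦3]  zeros at y ∈ ∅
Collecting zeros: affine points = {(1, 0), (2, 0), (2, 3), (3, 0), (3, 2), (3, 4), (5, 2)}.
Total count |C(F_7)_aff| = 7.


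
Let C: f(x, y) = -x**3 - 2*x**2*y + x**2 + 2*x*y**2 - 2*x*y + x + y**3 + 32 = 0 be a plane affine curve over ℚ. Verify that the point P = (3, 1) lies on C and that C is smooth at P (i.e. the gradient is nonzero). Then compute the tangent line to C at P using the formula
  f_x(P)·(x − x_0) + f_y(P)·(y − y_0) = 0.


Tangent line at P: -32*x - 9*y + 105 = 0.

Step 1: f(3, 1) = 0, so P lies on C.
Step 2: partial derivatives
  f_x(x, y) = -3*x**2 - 4*x*y + 2*x + 2*y**2 - 2*y + 1, f_y(x, y) = -2*x**2 + 4*x*y - 2*x + 3*y**2.
  f_x(P) = -32, f_y(P) = -9 (gradient nonzero, so P is smooth).
Step 3: tangent line at P: -32·(x − 3) + -9·(y − 1) = 0.
Expanding: -32*x - 9*y + 105 = 0.


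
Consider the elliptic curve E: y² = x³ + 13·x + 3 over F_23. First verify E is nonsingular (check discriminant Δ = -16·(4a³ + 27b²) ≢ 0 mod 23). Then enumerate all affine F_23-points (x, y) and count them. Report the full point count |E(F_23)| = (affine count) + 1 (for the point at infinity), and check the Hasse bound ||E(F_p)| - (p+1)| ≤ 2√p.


Affine points = {(0, 7), (0, 16), (3, 0), (4, 2), (4, 21), (5, 3), (5, 20), (7, 0), (10, 11), (10, 12), (12, 1), (12, 22), (13, 0), (14, 10), (14, 13), (15, 10), (15, 13), (16, 11), (16, 12), (17, 10), (17, 13), (19, 5), (19, 18), (20, 11), (20, 12), (22, 9), (22, 14)}; affine count = 27; |E(F_23)| = 28.

Discriminant check: Δ ∝ 4a³ + 27b² = 4·13³ + 27·3² = 4·2197 + 27·9 ≡ 15 (mod 23). Nonzero ⇒ E is nonsingular.
For each x ∈ F_23, compute rhs = x³ + 13·x + 3 mod 23, then count y ∈ F_23 with y² ≡ rhs.
  x = 0: rhs = 3, matching y values: 7, 16 (2 points).
  x = 1: rhs = 17, matching y values: none (0 points).
  x = 2: rhs = 14, matching y values: none (0 points).
  x = 3: rhs = 0, matching y values: 0 (1 points).
  x = 4: rhs = 4, matching y values: 2, 21 (2 points).
  x = 5: rhs = 9, matching y values: 3, 20 (2 points).
  x = 6: rhs = 21, matching y values: none (0 points).
  x = 7: rhs = 0, matching y values: 0 (1 points).
  x = 8: rhs = 21, matching y values: none (0 points).
  x = 9: rhs = 21, matching y values: none (0 points).
  x = 10: rhs = 6, matching y values: 11, 12 (2 points).
  x = 11: rhs = 5, matching y values: none (0 points).
  x = 12: rhs = 1, matching y values: 1, 22 (2 points).
  x = 13: rhs = 0, matching y values: 0 (1 points).
  x = 14: rhs = 8, matching y values: 10, 13 (2 points).
  x = 15: rhs = 8, matching y values: 10, 13 (2 points).
  x = 16: rhs = 6, matching y values: 11, 12 (2 points).
  x = 17: rhs = 8, matching y values: 10, 13 (2 points).
  x = 18: rhs = 20, matching y values: none (0 points).
  x = 19: rhs = 2, matching y values: 5, 18 (2 points).
  x = 20: rhs = 6, matching y values: 11, 12 (2 points).
  x = 21: rhs = 15, matching y values: none (0 points).
  x = 22: rhs = 12, matching y values: 9, 14 (2 points).
Total affine count: 27.
Full point count |E(F_23)| = 27 + 1 = 28.
Hasse bound: |28 − (23+1)| = |4| = 4 ≤ 2√23 ≈ 9.5917 ✓.


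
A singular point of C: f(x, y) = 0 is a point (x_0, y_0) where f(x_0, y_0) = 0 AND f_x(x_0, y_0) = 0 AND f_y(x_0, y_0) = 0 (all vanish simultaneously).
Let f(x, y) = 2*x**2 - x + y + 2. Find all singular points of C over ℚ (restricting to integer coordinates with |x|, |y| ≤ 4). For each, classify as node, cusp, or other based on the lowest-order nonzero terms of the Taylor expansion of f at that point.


No singular points in the scanned grid; C is smooth there.

Compute partial derivatives:
  f_x = 4*x - 1.
  f_y = 1.
f_y = 1 is a nonzero constant, so f_y never vanishes: no point (x, y) can satisfy f = f_x = f_y = 0. In particular no (x, y) ∈ {−4, ..., 4}² is singular; the curve is smooth.


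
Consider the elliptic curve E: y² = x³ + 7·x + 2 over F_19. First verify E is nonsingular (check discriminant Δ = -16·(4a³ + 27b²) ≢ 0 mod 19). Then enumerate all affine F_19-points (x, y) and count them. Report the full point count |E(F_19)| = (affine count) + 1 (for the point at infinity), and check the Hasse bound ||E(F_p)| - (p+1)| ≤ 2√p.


Affine points = {(2, 9), (2, 10), (8, 0), (11, 2), (11, 17), (12, 3), (12, 16), (15, 9), (15, 10), (16, 7), (16, 12)}; affine count = 11; |E(F_19)| = 12.

Discriminant check: Δ ∝ 4a³ + 27b² = 4·7³ + 27·2² = 4·343 + 27·4 ≡ 17 (mod 19). Nonzero ⇒ E is nonsingular.
For each x ∈ F_19, compute rhs = x³ + 7·x + 2 mod 19, then count y ∈ F_19 with y² ≡ rhs.
  x = 0: rhs = 2, matching y values: none (0 points).
  x = 1: rhs = 10, matching y values: none (0 points).
  x = 2: rhs = 5, matching y values: 9, 10 (2 points).
  x = 3: rhs = 12, matching y values: none (0 points).
  x = 4: rhs = 18, matching y values: none (0 points).
  x = 5: rhs = 10, matching y values: none (0 points).
  x = 6: rhs = 13, matching y values: none (0 points).
  x = 7: rhs = 14, matching y values: none (0 points).
  x = 8: rhs = 0, matching y values: 0 (1 points).
  x = 9: rhs = 15, matching y values: none (0 points).
  x = 10: rhs = 8, matching y values: none (0 points).
  x = 11: rhs = 4, matching y values: 2, 17 (2 points).
  x = 12: rhs = 9, matching y values: 3, 16 (2 points).
  x = 13: rhs = 10, matching y values: none (0 points).
  x = 14: rhs = 13, matching y values: none (0 points).
  x = 15: rhs = 5, matching y values: 9, 10 (2 points).
  x = 16: rhs = 11, matching y values: 7, 12 (2 points).
  x = 17: rhs = 18, matching y values: none (0 points).
  x = 18: rhs = 13, matching y values: none (0 points).
Total affine count: 11.
Full point count |E(F_19)| = 11 + 1 = 12.
Hasse bound: |12 − (19+1)| = |-8| = 8 ≤ 2√19 ≈ 8.7178 ✓.


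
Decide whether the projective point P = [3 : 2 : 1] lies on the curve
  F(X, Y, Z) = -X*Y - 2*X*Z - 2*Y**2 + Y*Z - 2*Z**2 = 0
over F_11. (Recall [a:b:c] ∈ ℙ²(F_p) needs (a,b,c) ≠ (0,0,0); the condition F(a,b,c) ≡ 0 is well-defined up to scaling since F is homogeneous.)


F(3,2,1) ≡ 2 (mod 11); P is NOT on the curve.

Evaluate F(3, 2, 1) term-by-term (mod 11).
  -X*Y ↦ -1·3·2·1 = -6
  -2*X*Z ↦ -2·3·1·1 = -6
  -2*Y**2 ↦ -2·1·4·1 = -8
  Y*Z ↦ 1·1·2·1 = 2
  -2*Z**2 ↦ -2·1·1·1 = -2
Sum: F(3, 2, 1) = (-6) + (-6) + (-8) + (2) + (-2) = -20.
Reducing mod 11: -20 ≡ 2 (mod 11).
Since F(a, b, c) ≡ 2 ≠ 0 (mod 11), P does NOT lie on the curve.


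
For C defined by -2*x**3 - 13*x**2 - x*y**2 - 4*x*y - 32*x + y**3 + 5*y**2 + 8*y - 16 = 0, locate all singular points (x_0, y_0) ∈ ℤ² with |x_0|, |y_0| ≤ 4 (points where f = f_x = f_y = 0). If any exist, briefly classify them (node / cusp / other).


Singular points: {(-2, -2)}; classification: node.

Compute partial derivatives:
  f_x = -6*x**2 - 26*x - y**2 - 4*y - 32.
  f_y = -2*x*y - 4*x + 3*y**2 + 10*y + 8.
Scan x_0 ∈ {−4, ..., 4}. For each x_0, f_y(x_0, y) is a polynomial in y; find its integer roots y ∈ {−4, ..., 4}, then test f_x and f at those candidates.
  x = -4: f_y(-4, y) = 3*y**2 + 18*y + 24; vanishes at y ∈ {-4, -2}. (-4, -4): f_x = -24 ≠ 0; (-4, -2): f_x = -20 ≠ 0.
  x = -3: f_y(-3, y) = 3*y**2 + 16*y + 20; vanishes at y ∈ {-2}. (-3, -2): f_x = -4 ≠ 0.
  x = -2: f_y(-2, y) = 3*y**2 + 14*y + 16; vanishes at y ∈ {-2}. (-2, -2): f_x = 0, f = 0 — SINGULAR.
  x = -1: f_y(-1, y) = 3*y**2 + 12*y + 12; vanishes at y ∈ {-2}. (-1, -2): f_x = -8 ≠ 0.
  x = 0: f_y(0, y) = 3*y**2 + 10*y + 8; vanishes at y ∈ {-2}. (0, -2): f_x = -28 ≠ 0.
  x = 1: f_y(1, y) = 3*y**2 + 8*y + 4; vanishes at y ∈ {-2}. (1, -2): f_x = -60 ≠ 0.
  x = 2: f_y(2, y) = 3*y**2 + 6*y; vanishes at y ∈ {-2, 0}. (2, -2): f_x = -104 ≠ 0; (2, 0): f_x = -108 ≠ 0.
  x = 3: f_y(3, y) = 3*y**2 + 4*y - 4; vanishes at y ∈ {-2}. (3, -2): f_x = -160 ≠ 0.
  x = 4: f_y(4, y) = 3*y**2 + 2*y - 8; vanishes at y ∈ {-2}. (4, -2): f_x = -228 ≠ 0.
Only singular point on the grid: (-2, -2).
Classify: substitute x = -2 + u, y = -2 + v and expand: f = -2*u**3 - u**2 - u*v**2 + v**3 + v**2.
No constant or linear terms (consistent with a singular point). Quadratic part: -u**2 + v**2. Cubic part: -2*u**3 - u*v**2 + v**3.
The quadratic part v**2 - u**2 = (v − u)(v + u) splits into two distinct linear factors, so there are two distinct tangent lines y − -2 = ±(x − -2) — this is a node (ordinary double point).
Classification: node.


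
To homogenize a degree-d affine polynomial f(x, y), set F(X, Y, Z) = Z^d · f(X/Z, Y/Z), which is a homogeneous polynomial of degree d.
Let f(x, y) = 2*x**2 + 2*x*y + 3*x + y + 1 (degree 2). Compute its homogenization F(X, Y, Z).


F(X, Y, Z) = 2*X**2 + 2*X*Y + 3*X*Z + Y*Z + Z**2

deg(f) = 2.
Substitute x = X/Z, y = Y/Z into f, then multiply by Z^2.
  monomial 2·x^2·y^0 ↦ 2·X^2·Y^0·Z^0.
  monomial 2·x^1·y^1 ↦ 2·X^1·Y^1·Z^0.
  monomial 3·x^1·y^0 ↦ 3·X^1·Y^0·Z^1.
  monomial 1·x^0·y^1 ↦ 1·X^0·Y^1·Z^1.
  monomial 1·x^0·y^0 ↦ 1·X^0·Y^0·Z^2.
Collecting: F(X, Y, Z) = 2*X**2 + 2*X*Y + 3*X*Z + Y*Z + Z**2.


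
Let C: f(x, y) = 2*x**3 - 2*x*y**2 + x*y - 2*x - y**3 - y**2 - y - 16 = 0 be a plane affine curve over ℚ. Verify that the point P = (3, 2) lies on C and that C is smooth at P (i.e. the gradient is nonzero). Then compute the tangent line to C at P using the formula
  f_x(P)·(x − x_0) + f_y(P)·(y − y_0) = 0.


Tangent line at P: 46*x - 38*y - 62 = 0.

Step 1: f(3, 2) = 0, so P lies on C.
Step 2: partial derivatives
  f_x(x, y) = 6*x**2 - 2*y**2 + y - 2, f_y(x, y) = -4*x*y + x - 3*y**2 - 2*y - 1.
  f_x(P) = 46, f_y(P) = -38 (gradient nonzero, so P is smooth).
Step 3: tangent line at P: 46·(x − 3) + -38·(y − 2) = 0.
Expanding: 46*x - 38*y - 62 = 0.


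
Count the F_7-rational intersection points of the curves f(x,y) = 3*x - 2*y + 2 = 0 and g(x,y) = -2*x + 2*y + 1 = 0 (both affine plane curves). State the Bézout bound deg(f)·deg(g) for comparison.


Common zeros: {(4, 0)}; count = 1; Bézout bound = 1.

deg(f) = 1, deg(g) = 1, so Bézout bound = 1.
Scan x ∈ F_7. For each x, list the y ∈ F_7 with f(x, y) ≡ 0 and those with g(x, y) ≡ 0 (mod 7); the common zeros in that column are the intersection.
  x = 0: f ≡ 0 at y ∈ {1}; g ≡ 0 at y ∈ {3}; common: ∅.
  x = 1: f ≡ 0 at y ∈ {6}; g ≡ 0 at y ∈ {4}; common: ∅.
  x = 2: f ≡ 0 at y ∈ {4}; g ≡ 0 at y ∈ {5}; common: ∅.
  x = 3: f ≡ 0 at y ∈ {2}; g ≡ 0 at y ∈ {6}; common: ∅.
  x = 4: f ≡ 0 at y ∈ {0}; g ≡ 0 at y ∈ {0}; common: {0}.
  x = 5: f ≡ 0 at y ∈ {5}; g ≡ 0 at y ∈ {1}; common: ∅.
  x = 6: f ≡ 0 at y ∈ {3}; g ≡ 0 at y ∈ {2}; common: ∅.
Collecting: common zeros = {(4, 0)}, so the count is 1.
Comparison with the Bézout bound: 1 ≤ 1 = deg(f)·deg(g), as expected for curves with no common component (the bound is attained).


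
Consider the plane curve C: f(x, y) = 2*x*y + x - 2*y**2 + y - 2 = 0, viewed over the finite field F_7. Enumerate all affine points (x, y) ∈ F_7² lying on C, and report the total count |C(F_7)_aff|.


Affine F_7-points: {(1, 1), (1, 4), (2, 0), (2, 6), (3, 2), (3, 5)}; count = 6.

For each of the 49 pairs (x, y) ∈ F_7², evaluate f(x, y) mod 7. Record the zeros.
  x = 0: [0↦5, 1↦4, 2↦6, 3↦4, 4↦5, 5↦2, 6↦2]  zeros at y ∈ ∅
  x = 1: [0↦6, 1↦0, 2↦4, 3↦4, 4↦0, 5↦6, 6↦1]  zeros at y ∈ {1, 4}
  x = 2: [0↦0, 1↦3, 2↦2, 3↦4, 4↦2, 5↦3, 6↦0]  zeros at y ∈ {0, 6}
  x = 3: [0↦1, 1↦6, 2↦0, 3↦4, 4↦4, 5↦0, 6↦6]  zeros at y ∈ {2, 5}
  x = 4: [0↦2, 1↦2, 2↦5, 3↦4, 4↦6, 5↦4, 6↦5]  zeros at y ∈ ∅
  x = 5: [0↦3, 1↦5, 2↦3, 3↦4, 4↦1, 5↦1, 6↦4]  zeros at y ∈ ∅
  x = 6: [0↦4, 1↦1, 2↦1, 3↦4, 4↦3, 5↦5, 6↦3]  zeros at y ∈ ∅
Collecting zeros: affine points = {(1, 1), (1, 4), (2, 0), (2, 6), (3, 2), (3, 5)}.
Total count |C(F_7)_aff| = 6.


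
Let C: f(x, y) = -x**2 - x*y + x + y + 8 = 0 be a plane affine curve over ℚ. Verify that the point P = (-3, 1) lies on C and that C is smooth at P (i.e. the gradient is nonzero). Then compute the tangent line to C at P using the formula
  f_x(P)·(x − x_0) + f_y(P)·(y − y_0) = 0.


Tangent line at P: 6*x + 4*y + 14 = 0.

Step 1: f(-3, 1) = 0, so P lies on C.
Step 2: partial derivatives
  f_x(x, y) = -2*x - y + 1, f_y(x, y) = 1 - x.
  f_x(P) = 6, f_y(P) = 4 (gradient nonzero, so P is smooth).
Step 3: tangent line at P: 6·(x − -3) + 4·(y − 1) = 0.
Expanding: 6*x + 4*y + 14 = 0.


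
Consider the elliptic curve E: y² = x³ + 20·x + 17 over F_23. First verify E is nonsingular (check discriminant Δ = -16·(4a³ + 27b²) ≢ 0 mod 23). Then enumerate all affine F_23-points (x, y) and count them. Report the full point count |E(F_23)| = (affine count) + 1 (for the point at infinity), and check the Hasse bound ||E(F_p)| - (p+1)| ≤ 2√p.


Affine points = {(3, 9), (3, 14), (4, 0), (5, 9), (5, 14), (6, 10), (6, 13), (9, 11), (9, 12), (11, 2), (11, 21), (13, 6), (13, 17), (15, 9), (15, 14), (17, 7), (17, 16)}; affine count = 17; |E(F_23)| = 18.

Discriminant check: Δ ∝ 4a³ + 27b² = 4·20³ + 27·17² = 4·8000 + 27·289 ≡ 13 (mod 23). Nonzero ⇒ E is nonsingular.
For each x ∈ F_23, compute rhs = x³ + 20·x + 17 mod 23, then count y ∈ F_23 with y² ≡ rhs.
  x = 0: rhs = 17, matching y values: none (0 points).
  x = 1: rhs = 15, matching y values: none (0 points).
  x = 2: rhs = 19, matching y values: none (0 points).
  x = 3: rhs = 12, matching y values: 9, 14 (2 points).
  x = 4: rhs = 0, matching y values: 0 (1 points).
  x = 5: rhs = 12, matching y values: 9, 14 (2 points).
  x = 6: rhs = 8, matching y values: 10, 13 (2 points).
  x = 7: rhs = 17, matching y values: none (0 points).
  x = 8: rhs = 22, matching y values: none (0 points).
  x = 9: rhs = 6, matching y values: 11, 12 (2 points).
  x = 10: rhs = 21, matching y values: none (0 points).
  x = 11: rhs = 4, matching y values: 2, 21 (2 points).
  x = 12: rhs = 7, matching y values: none (0 points).
  x = 13: rhs = 13, matching y values: 6, 17 (2 points).
  x = 14: rhs = 5, matching y values: none (0 points).
  x = 15: rhs = 12, matching y values: 9, 14 (2 points).
  x = 16: rhs = 17, matching y values: none (0 points).
  x = 17: rhs = 3, matching y values: 7, 16 (2 points).
  x = 18: rhs = 22, matching y values: none (0 points).
  x = 19: rhs = 11, matching y values: none (0 points).
  x = 20: rhs = 22, matching y values: none (0 points).
  x = 21: rhs = 15, matching y values: none (0 points).
  x = 22: rhs = 19, matching y values: none (0 points).
Total affine count: 17.
Full point count |E(F_23)| = 17 + 1 = 18.
Hasse bound: |18 − (23+1)| = |-6| = 6 ≤ 2√23 ≈ 9.5917 ✓.


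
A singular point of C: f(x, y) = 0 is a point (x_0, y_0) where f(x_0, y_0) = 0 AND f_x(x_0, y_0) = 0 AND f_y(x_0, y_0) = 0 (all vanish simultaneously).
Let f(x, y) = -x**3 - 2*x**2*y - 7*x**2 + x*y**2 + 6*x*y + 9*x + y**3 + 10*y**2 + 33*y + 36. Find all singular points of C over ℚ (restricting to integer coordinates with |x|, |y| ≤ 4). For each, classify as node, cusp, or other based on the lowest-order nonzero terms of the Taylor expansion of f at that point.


Singular points: {(0, -3)}; classification: node.

Compute partial derivatives:
  f_x = -3*x**2 - 4*x*y - 14*x + y**2 + 6*y + 9.
  f_y = -2*x**2 + 2*x*y + 6*x + 3*y**2 + 20*y + 33.
Scan x_0 ∈ {−4, ..., 4}. For each x_0, f_y(x_0, y) is a polynomial in y; find its integer roots y ∈ {−4, ..., 4}, then test f_x and f at those candidates.
  x = -4: f_y(-4, y) = 3*y**2 + 12*y - 23; no integer root y with |y| ≤ 4.
  x = -3: f_y(-3, y) = 3*y**2 + 14*y - 3; no integer root y with |y| ≤ 4.
  x = -2: f_y(-2, y) = 3*y**2 + 16*y + 13; vanishes at y ∈ {-1}. (-2, -1): f_x = 12 ≠ 0.
  x = -1: f_y(-1, y) = 3*y**2 + 18*y + 25; no integer root y with |y| ≤ 4.
  x = 0: f_y(0, y) = 3*y**2 + 20*y + 33; vanishes at y ∈ {-3}. (0, -3): f_x = 0, f = 0 — SINGULAR.
  x = 1: f_y(1, y) = 3*y**2 + 22*y + 37; no integer root y with |y| ≤ 4.
  x = 2: f_y(2, y) = 3*y**2 + 24*y + 37; no integer root y with |y| ≤ 4.
  x = 3: f_y(3, y) = 3*y**2 + 26*y + 33; no integer root y with |y| ≤ 4.
  x = 4: f_y(4, y) = 3*y**2 + 28*y + 25; vanishes at y ∈ {-1}. (4, -1): f_x = -84 ≠ 0.
Only singular point on the grid: (0, -3).
Classify: substitute x = 0 + u, y = -3 + v and expand: f = -u**3 - 2*u**2*v - u**2 + u*v**2 + v**3 + v**2.
No constant or linear terms (consistent with a singular point). Quadratic part: -u**2 + v**2. Cubic part: -u**3 - 2*u**2*v + u*v**2 + v**3.
The quadratic part v**2 - u**2 = (v − u)(v + u) splits into two distinct linear factors, so there are two distinct tangent lines y − -3 = ±(x − 0) — this is a node (ordinary double point).
Classification: node.


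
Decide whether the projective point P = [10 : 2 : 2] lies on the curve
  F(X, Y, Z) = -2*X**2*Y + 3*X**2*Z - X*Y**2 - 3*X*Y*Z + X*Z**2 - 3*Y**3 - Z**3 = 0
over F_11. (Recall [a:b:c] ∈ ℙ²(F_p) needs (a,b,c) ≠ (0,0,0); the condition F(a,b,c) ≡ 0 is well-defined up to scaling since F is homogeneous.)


F(10,2,2) ≡ 4 (mod 11); P is NOT on the curve.

Evaluate F(10, 2, 2) term-by-term (mod 11).
  -2*X**2*Y ↦ -2·100·2·1 = -400
  3*X**2*Z ↦ 3·100·1·2 = 600
  -X*Y**2 ↦ -1·10·4·1 = -40
  -3*X*Y*Z ↦ -3·10·2·2 = -120
  X*Z**2 ↦ 1·10·1·4 = 40
  -3*Y**3 ↦ -3·1·8·1 = -24
  -Z**3 ↦ -1·1·1·8 = -8
Sum: F(10, 2, 2) = (-400) + (600) + (-40) + (-120) + (40) + (-24) + (-8) = 48.
Reducing mod 11: 48 ≡ 4 (mod 11).
Since F(a, b, c) ≡ 4 ≠ 0 (mod 11), P does NOT lie on the curve.


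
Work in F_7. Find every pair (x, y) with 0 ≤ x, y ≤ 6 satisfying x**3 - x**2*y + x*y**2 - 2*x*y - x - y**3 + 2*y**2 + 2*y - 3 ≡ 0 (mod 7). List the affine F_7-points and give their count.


Affine F_7-points: {(0, 1), (2, 1), (2, 4), (2, 6), (3, 0), (3, 2), (3, 3), (4, 5), (6, 1)}; count = 9.

For each of the 49 pairs (x, y) ∈ F_7², evaluate f(x, y) mod 7. Record the zeros.
  x = 0: [0↦4, 1↦0, 2↦1, 3↦1, 4↦1, 5↦2, 6↦5]  zeros at y ∈ {1}
  x = 1: [0↦4, 1↦5, 2↦6, 3↦1, 4↦5, 5↦5, 6↦2]  zeros at y ∈ ∅
  x = 2: [0↦3, 1↦0, 2↦6, 3↦1, 4↦0, 5↦4, 6↦0]  zeros at y ∈ {1, 4, 6}
  x = 3: [0↦0, 1↦5, 2↦0, 3↦0, 4↦6, 5↦5, 6↦5]  zeros at y ∈ {0, 2, 3}
  x = 4: [0↦1, 1↦5, 2↦1, 3↦4, 4↦1, 5↦0, 6↦2]  zeros at y ∈ {5}
  x = 5: [0↦5, 1↦6, 2↦1, 3↦5, 4↦5, 5↦2, 6↦4]  zeros at y ∈ ∅
  x = 6: [0↦4, 1↦0, 2↦6, 3↦2, 4↦3, 5↦3, 6↦3]  zeros at y ∈ {1}
Collecting zeros: affine points = {(0, 1), (2, 1), (2, 4), (2, 6), (3, 0), (3, 2), (3, 3), (4, 5), (6, 1)}.
Total count |C(F_7)_aff| = 9.


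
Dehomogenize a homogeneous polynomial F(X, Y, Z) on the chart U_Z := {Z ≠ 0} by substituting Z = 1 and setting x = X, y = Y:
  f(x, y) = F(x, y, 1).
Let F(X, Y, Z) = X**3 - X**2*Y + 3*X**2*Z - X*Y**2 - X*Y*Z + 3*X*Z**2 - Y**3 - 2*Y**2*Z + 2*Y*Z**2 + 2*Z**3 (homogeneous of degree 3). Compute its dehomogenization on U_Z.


f(x, y) = x**3 - x**2*y + 3*x**2 - x*y**2 - x*y + 3*x - y**3 - 2*y**2 + 2*y + 2

On U_Z we set Z = 1. Each monomial c·X^i·Y^j·Z^k in F becomes c·x^i·y^j·1^k = c·x^i·y^j.
Substituting Z = 1: F(X, Y, 1) = x**3 - x**2*y + 3*x**2 - x*y**2 - x*y + 3*x - y**3 - 2*y**2 + 2*y + 2.
Note: deg(f) ≤ deg(F) = 3; strict inequality happens when F is divisible by Z (lost terms).


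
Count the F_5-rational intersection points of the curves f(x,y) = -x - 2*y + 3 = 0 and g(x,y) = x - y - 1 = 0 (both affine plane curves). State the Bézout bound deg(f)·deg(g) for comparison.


Common zeros: {(0, 4)}; count = 1; Bézout bound = 1.

deg(f) = 1, deg(g) = 1, so Bézout bound = 1.
Scan x ∈ F_5. For each x, list the y ∈ F_5 with f(x, y) ≡ 0 and those with g(x, y) ≡ 0 (mod 5); the common zeros in that column are the intersection.
  x = 0: f ≡ 0 at y ∈ {4}; g ≡ 0 at y ∈ {4}; common: {4}.
  x = 1: f ≡ 0 at y ∈ {1}; g ≡ 0 at y ∈ {0}; common: ∅.
  x = 2: f ≡ 0 at y ∈ {3}; g ≡ 0 at y ∈ {1}; common: ∅.
  x = 3: f ≡ 0 at y ∈ {0}; g ≡ 0 at y ∈ {2}; common: ∅.
  x = 4: f ≡ 0 at y ∈ {2}; g ≡ 0 at y ∈ {3}; common: ∅.
Collecting: common zeros = {(0, 4)}, so the count is 1.
Comparison with the Bézout bound: 1 ≤ 1 = deg(f)·deg(g), as expected for curves with no common component (the bound is attained).


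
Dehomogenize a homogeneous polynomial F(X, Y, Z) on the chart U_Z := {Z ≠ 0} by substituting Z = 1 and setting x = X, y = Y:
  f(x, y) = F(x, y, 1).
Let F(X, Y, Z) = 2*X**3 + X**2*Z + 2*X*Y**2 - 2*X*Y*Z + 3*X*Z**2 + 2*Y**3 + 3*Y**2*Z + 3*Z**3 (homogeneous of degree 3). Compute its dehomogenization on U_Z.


f(x, y) = 2*x**3 + x**2 + 2*x*y**2 - 2*x*y + 3*x + 2*y**3 + 3*y**2 + 3

On U_Z we set Z = 1. Each monomial c·X^i·Y^j·Z^k in F becomes c·x^i·y^j·1^k = c·x^i·y^j.
Substituting Z = 1: F(X, Y, 1) = 2*x**3 + x**2 + 2*x*y**2 - 2*x*y + 3*x + 2*y**3 + 3*y**2 + 3.
Note: deg(f) ≤ deg(F) = 3; strict inequality happens when F is divisible by Z (lost terms).


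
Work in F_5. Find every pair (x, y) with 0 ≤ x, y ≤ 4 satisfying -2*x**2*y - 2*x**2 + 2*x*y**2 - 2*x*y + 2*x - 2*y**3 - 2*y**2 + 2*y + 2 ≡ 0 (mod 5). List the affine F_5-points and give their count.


Affine F_5-points: {(0, 1), (0, 4), (2, 2), (3, 0), (3, 1), (4, 2)}; count = 6.

For each of the 25 pairs (x, y) ∈ F_5², evaluate f(x, y) mod 5. Record the zeros.
  x = 0: [0↦2, 1↦0, 2↦2, 3↦1, 4↦0]  zeros at y ∈ {1, 4}
  x = 1: [0↦2, 1↦3, 2↦2, 3↦2, 4↦1]  zeros at y ∈ ∅
  x = 2: [0↦3, 1↦3, 2↦0, 3↦2, 4↦2]  zeros at y ∈ {2}
  x = 3: [0↦0, 1↦0, 2↦1, 3↦1, 4↦3]  zeros at y ∈ {0, 1}
  x = 4: [0↦3, 1↦4, 2↦0, 3↦4, 4↦4]  zeros at y ∈ {2}
Collecting zeros: affine points = {(0, 1), (0, 4), (2, 2), (3, 0), (3, 1), (4, 2)}.
Total count |C(F_5)_aff| = 6.


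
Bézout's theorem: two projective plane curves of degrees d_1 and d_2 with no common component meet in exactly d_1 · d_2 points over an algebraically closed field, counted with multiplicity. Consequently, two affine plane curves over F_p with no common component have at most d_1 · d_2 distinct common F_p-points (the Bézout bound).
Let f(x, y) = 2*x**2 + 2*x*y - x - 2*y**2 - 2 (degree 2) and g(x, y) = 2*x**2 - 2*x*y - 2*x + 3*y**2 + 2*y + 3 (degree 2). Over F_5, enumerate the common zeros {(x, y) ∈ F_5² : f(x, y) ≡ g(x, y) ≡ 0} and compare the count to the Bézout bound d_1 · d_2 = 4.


Common zeros: {(1, 2)}; count = 1; Bézout bound = 4.

deg(f) = 2, deg(g) = 2, so Bézout bound = 4.
Scan x ∈ F_5. For each x, list the y ∈ F_5 with f(x, y) ≡ 0 and those with g(x, y) ≡ 0 (mod 5); the common zeros in that column are the intersection.
  x = 0: f ≡ 0 at y ∈ {2, 3}; g ≡ 0 at y ∈ ∅; common: ∅.
  x = 1: f ≡ 0 at y ∈ {2, 4}; g ≡ 0 at y ∈ {2, 3}; common: {2}.
  x = 2: f ≡ 0 at y ∈ ∅; g ≡ 0 at y ∈ {2}; common: ∅.
  x = 3: f ≡ 0 at y ∈ {4}; g ≡ 0 at y ∈ {0, 3}; common: ∅.
  x = 4: f ≡ 0 at y ∈ ∅; g ≡ 0 at y ∈ ∅; common: ∅.
Collecting: common zeros = {(1, 2)}, so the count is 1.
Comparison with the Bézout bound: 1 ≤ 4 = deg(f)·deg(g), as expected for curves with no common component (the affine F_5-count falls short of the bound because intersections may lie at infinity, over extension fields, or carry multiplicity).


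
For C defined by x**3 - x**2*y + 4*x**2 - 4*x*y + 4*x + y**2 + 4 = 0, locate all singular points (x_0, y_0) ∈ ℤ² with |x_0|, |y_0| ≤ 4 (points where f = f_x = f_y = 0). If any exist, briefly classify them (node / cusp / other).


Singular points: {(-2, -2)}; classification: cusp.

Compute partial derivatives:
  f_x = 3*x**2 - 2*x*y + 8*x - 4*y + 4.
  f_y = -x**2 - 4*x + 2*y.
Scan x_0 ∈ {−4, ..., 4}. For each x_0, f_y(x_0, y) is a polynomial in y; find its integer roots y ∈ {−4, ..., 4}, then test f_x and f at those candidates.
  x = -4: f_y(-4, y) = 2*y; vanishes at y ∈ {0}. (-4, 0): f_x = 20 ≠ 0.
  x = -3: f_y(-3, y) = 2*y + 3; no integer root y with |y| ≤ 4.
  x = -2: f_y(-2, y) = 2*y + 4; vanishes at y ∈ {-2}. (-2, -2): f_x = 0, f = 0 — SINGULAR.
  x = -1: f_y(-1, y) = 2*y + 3; no integer root y with |y| ≤ 4.
  x = 0: f_y(0, y) = 2*y; vanishes at y ∈ {0}. (0, 0): f_x = 4 ≠ 0.
  x = 1: f_y(1, y) = 2*y - 5; no integer root y with |y| ≤ 4.
  x = 2: f_y(2, y) = 2*y - 12; no integer root y with |y| ≤ 4.
  x = 3: f_y(3, y) = 2*y - 21; no integer root y with |y| ≤ 4.
  x = 4: f_y(4, y) = 2*y - 32; no integer root y with |y| ≤ 4.
Only singular point on the grid: (-2, -2).
Classify: substitute x = -2 + u, y = -2 + v and expand: f = u**3 - u**2*v + v**2.
No constant or linear terms (consistent with a singular point). Quadratic part: v**2. Cubic part: u**3 - u**2*v.
The quadratic part v**2 is a perfect square, so there is a single (double) tangent line v = 0, i.e. y = -2. Restricting the cubic part to that line (v = 0) leaves u**3 ≠ 0, so f is not divisible by v and the branch is v² ≈ -u**3 to lowest order — this is a cusp.
Classification: cusp.


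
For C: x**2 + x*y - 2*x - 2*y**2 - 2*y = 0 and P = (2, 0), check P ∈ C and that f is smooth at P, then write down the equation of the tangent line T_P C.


Tangent line at P: 2*x - 4 = 0.

Step 1: f(2, 0) = 0, so P lies on C.
Step 2: partial derivatives
  f_x(x, y) = 2*x + y - 2, f_y(x, y) = x - 4*y - 2.
  f_x(P) = 2, f_y(P) = 0 (gradient nonzero, so P is smooth).
Step 3: tangent line at P: 2·(x − 2) + 0·(y − 0) = 0.
Expanding: 2*x - 4 = 0.


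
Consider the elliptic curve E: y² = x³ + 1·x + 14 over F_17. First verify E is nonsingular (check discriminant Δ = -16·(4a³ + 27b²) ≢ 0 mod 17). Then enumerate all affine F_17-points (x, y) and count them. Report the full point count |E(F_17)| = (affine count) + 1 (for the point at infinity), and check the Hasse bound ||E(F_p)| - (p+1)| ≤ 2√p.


Affine points = {(1, 4), (1, 13), (5, 5), (5, 12), (6, 7), (6, 10), (9, 2), (9, 15), (10, 2), (10, 15), (11, 8), (11, 9), (14, 1), (14, 16), (15, 2), (15, 15)}; affine count = 16; |E(F_17)| = 17.

Discriminant check: Δ ∝ 4a³ + 27b² = 4·1³ + 27·14² = 4·1 + 27·196 ≡ 9 (mod 17). Nonzero ⇒ E is nonsingular.
For each x ∈ F_17, compute rhs = x³ + 1·x + 14 mod 17, then count y ∈ F_17 with y² ≡ rhs.
  x = 0: rhs = 14, matching y values: none (0 points).
  x = 1: rhs = 16, matching y values: 4, 13 (2 points).
  x = 2: rhs = 7, matching y values: none (0 points).
  x = 3: rhs = 10, matching y values: none (0 points).
  x = 4: rhs = 14, matching y values: none (0 points).
  x = 5: rhs = 8, matching y values: 5, 12 (2 points).
  x = 6: rhs = 15, matching y values: 7, 10 (2 points).
  x = 7: rhs = 7, matching y values: none (0 points).
  x = 8: rhs = 7, matching y values: none (0 points).
  x = 9: rhs = 4, matching y values: 2, 15 (2 points).
  x = 10: rhs = 4, matching y values: 2, 15 (2 points).
  x = 11: rhs = 13, matching y values: 8, 9 (2 points).
  x = 12: rhs = 3, matching y values: none (0 points).
  x = 13: rhs = 14, matching y values: none (0 points).
  x = 14: rhs = 1, matching y values: 1, 16 (2 points).
  x = 15: rhs = 4, matching y values: 2, 15 (2 points).
  x = 16: rhs = 12, matching y values: none (0 points).
Total affine count: 16.
Full point count |E(F_17)| = 16 + 1 = 17.
Hasse bound: |17 − (17+1)| = |-1| = 1 ≤ 2√17 ≈ 8.2462 ✓.


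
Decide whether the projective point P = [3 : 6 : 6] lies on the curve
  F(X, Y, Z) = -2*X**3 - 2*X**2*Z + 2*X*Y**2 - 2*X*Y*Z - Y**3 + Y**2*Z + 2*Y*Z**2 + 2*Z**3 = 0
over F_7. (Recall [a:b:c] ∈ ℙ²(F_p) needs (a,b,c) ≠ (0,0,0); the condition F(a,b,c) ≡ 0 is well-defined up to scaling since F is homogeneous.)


F(3,6,6) ≡ 2 (mod 7); P is NOT on the curve.

Evaluate F(3, 6, 6) term-by-term (mod 7).
  -2*X**3 ↦ -2·27·1·1 = -54
  -2*X**2*Z ↦ -2·9·1·6 = -108
  2*X*Y**2 ↦ 2·3·36·1 = 216
  -2*X*Y*Z ↦ -2·3·6·6 = -216
  -Y**3 ↦ -1·1·216·1 = -216
  Y**2*Z ↦ 1·1·36·6 = 216
  2*Y*Z**2 ↦ 2·1·6·36 = 432
  2*Z**3 ↦ 2·1·1·216 = 432
Sum: F(3, 6, 6) = (-54) + (-108) + (216) + (-216) + (-216) + (216) + (432) + (432) = 702.
Reducing mod 7: 702 ≡ 2 (mod 7).
Since F(a, b, c) ≡ 2 ≠ 0 (mod 7), P does NOT lie on the curve.


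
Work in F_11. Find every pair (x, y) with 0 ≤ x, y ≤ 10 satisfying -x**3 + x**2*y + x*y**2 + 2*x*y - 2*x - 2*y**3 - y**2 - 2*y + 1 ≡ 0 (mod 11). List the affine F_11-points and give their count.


Affine F_11-points: {(0, 7), (2, 0), (2, 2), (2, 4), (4, 10), (5, 1), (5, 4), (5, 8), (8, 4), (9, 6), (10, 3)}; count = 11.

For each of the 121 pairs (x, y) ∈ F_11², evaluate f(x, y) mod 11. Record the zeros.
  x = 0: [0↦1, 1↦7, 2↦10, 3↦9, 4↦3, 5↦2, 6↦5, 7↦0, 8↦8, 9↦6, 10↦4]  zeros at y ∈ {7}
  x = 1: [0↦9, 1↦8, 2↦6, 3↦2, 4↦6, 5↦6, 6↦1, 7↦1, 8↦5, 9↦1, 10↦10]  zeros at y ∈ ∅
  x = 2: [0↦0, 1↦5, 2↦0, 3↦6, 4↦0, 5↦3, 6↦3, 7↦10, 8↦1, 9↦8, 10↦8]  zeros at y ∈ {0, 2, 4}
  x = 3: [0↦1, 1↦3, 2↦8, 3↦4, 4↦1, 5↦9, 6↦5, 7↦10, 8↦1, 9↦10, 10↦3]  zeros at y ∈ ∅
  x = 4: [0↦6, 1↦7, 2↦2, 3↦1, 4↦3, 5↦7, 6↦1, 7↦6, 8↦10, 9↦1, 10↦0]  zeros at y ∈ {10}
  x = 5: [0↦9, 1↦0, 2↦9, 3↦2, 4↦0, 5↦2, 6↦7, 7↦3, 8↦0, 9↦8, 10↦4]  zeros at y ∈ {1, 4, 8}
  x = 6: [0↦4, 1↦9, 2↦1, 3↦1, 4↦8, 5↦10, 6↦6, 7↦6, 8↦9, 9↦3, 10↦9]  zeros at y ∈ ∅
  x = 7: [0↦7, 1↦6, 2↦5, 3↦3, 4↦10, 5↦3, 6↦3, 7↦9, 8↦9, 9↦2, 10↦9]  zeros at y ∈ ∅
  x = 8: [0↦1, 1↦7, 2↦4, 3↦2, 4↦0, 5↦8, 6↦3, 7↦6, 8↦5, 9↦10, 10↦9]  zeros at y ∈ {4}
  x = 9: [0↦2, 1↦6, 2↦3, 3↦3, 4↦5, 5↦8, 6↦0, 7↦2, 8↦2, 9↦10, 10↦3]  zeros at y ∈ {6}
  x = 10: [0↦4, 1↦8, 2↦7, 3↦0, 4↦8, 5↦8, 6↦10, 7↦2, 8↦5, 9↦7, 10↦7]  zeros at y ∈ {3}
Collecting zeros: affine points = {(0, 7), (2, 0), (2, 2), (2, 4), (4, 10), (5, 1), (5, 4), (5, 8), (8, 4), (9, 6), (10, 3)}.
Total count |C(F_11)_aff| = 11.


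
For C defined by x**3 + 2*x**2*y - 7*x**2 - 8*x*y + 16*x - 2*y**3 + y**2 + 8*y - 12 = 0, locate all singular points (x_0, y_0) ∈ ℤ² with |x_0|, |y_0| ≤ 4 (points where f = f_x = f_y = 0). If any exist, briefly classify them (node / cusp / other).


Singular points: {(2, 0)}; classification: node.

Compute partial derivatives:
  f_x = 3*x**2 + 4*x*y - 14*x - 8*y + 16.
  f_y = 2*x**2 - 8*x - 6*y**2 + 2*y + 8.
Scan x_0 ∈ {−4, ..., 4}. For each x_0, f_y(x_0, y) is a polynomial in y; find its integer roots y ∈ {−4, ..., 4}, then test f_x and f at those candidates.
  x = -4: f_y(-4, y) = -6*y**2 + 2*y + 72; no integer root y with |y| ≤ 4.
  x = -3: f_y(-3, y) = -6*y**2 + 2*y + 50; no integer root y with |y| ≤ 4.
  x = -2: f_y(-2, y) = -6*y**2 + 2*y + 32; no integer root y with |y| ≤ 4.
  x = -1: f_y(-1, y) = -6*y**2 + 2*y + 18; no integer root y with |y| ≤ 4.
  x = 0: f_y(0, y) = -6*y**2 + 2*y + 8; vanishes at y ∈ {-1}. (0, -1): f_x = 24 ≠ 0.
  x = 1: f_y(1, y) = -6*y**2 + 2*y + 2; no integer root y with |y| ≤ 4.
  x = 2: f_y(2, y) = -6*y**2 + 2*y; vanishes at y ∈ {0}. (2, 0): f_x = 0, f = 0 — SINGULAR.
  x = 3: f_y(3, y) = -6*y**2 + 2*y + 2; no integer root y with |y| ≤ 4.
  x = 4: f_y(4, y) = -6*y**2 + 2*y + 8; vanishes at y ∈ {-1}. (4, -1): f_x = 0 but f = -1 ≠ 0.
Only singular point on the grid: (2, 0).
Classify: substitute x = 2 + u, y = 0 + v and expand: f = u**3 + 2*u**2*v - u**2 - 2*v**3 + v**2.
No constant or linear terms (consistent with a singular point). Quadratic part: -u**2 + v**2. Cubic part: u**3 + 2*u**2*v - 2*v**3.
The quadratic part v**2 - u**2 = (v − u)(v + u) splits into two distinct linear factors, so there are two distinct tangent lines y − 0 = ±(x − 2) — this is a node (ordinary double point).
Classification: node.


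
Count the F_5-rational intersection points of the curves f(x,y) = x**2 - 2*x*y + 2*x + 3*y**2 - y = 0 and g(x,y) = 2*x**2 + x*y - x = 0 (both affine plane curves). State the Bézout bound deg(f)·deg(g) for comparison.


Common zeros: {(0, 0), (0, 2), (2, 2), (3, 0)}; count = 4; Bézout bound = 4.

deg(f) = 2, deg(g) = 2, so Bézout bound = 4.
Scan x ∈ F_5. For each x, list the y ∈ F_5 with f(x, y) ≡ 0 and those with g(x, y) ≡ 0 (mod 5); the common zeros in that column are the intersection.
  x = 0: f ≡ 0 at y ∈ {0, 2}; g ≡ 0 at y ∈ {0, 1, 2, 3, 4}; common: {0, 2}.
  x = 1: f ≡ 0 at y ∈ ∅; g ≡ 0 at y ∈ {4}; common: ∅.
  x = 2: f ≡ 0 at y ∈ {2, 3}; g ≡ 0 at y ∈ {2}; common: {2}.
  x = 3: f ≡ 0 at y ∈ {0, 4}; g ≡ 0 at y ∈ {0}; common: {0}.
  x = 4: f ≡ 0 at y ∈ ∅; g ≡ 0 at y ∈ {3}; common: ∅.
Collecting: common zeros = {(0, 0), (0, 2), (2, 2), (3, 0)}, so the count is 4.
Comparison with the Bézout bound: 4 ≤ 4 = deg(f)·deg(g), as expected for curves with no common component (the bound is attained).


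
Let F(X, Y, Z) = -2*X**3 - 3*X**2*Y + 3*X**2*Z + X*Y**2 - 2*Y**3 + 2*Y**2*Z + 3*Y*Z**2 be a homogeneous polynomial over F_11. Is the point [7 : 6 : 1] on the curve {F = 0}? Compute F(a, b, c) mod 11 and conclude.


F(7,6,1) ≡ 7 (mod 11); P is NOT on the curve.

Evaluate F(7, 6, 1) term-by-term (mod 11).
  -2*X**3 ↦ -2·343·1·1 = -686
  -3*X**2*Y ↦ -3·49·6·1 = -882
  3*X**2*Z ↦ 3·49·1·1 = 147
  X*Y**2 ↦ 1·7·36·1 = 252
  -2*Y**3 ↦ -2·1·216·1 = -432
  2*Y**2*Z ↦ 2·1·36·1 = 72
  3*Y*Z**2 ↦ 3·1·6·1 = 18
Sum: F(7, 6, 1) = (-686) + (-882) + (147) + (252) + (-432) + (72) + (18) = -1511.
Reducing mod 11: -1511 ≡ 7 (mod 11).
Since F(a, b, c) ≡ 7 ≠ 0 (mod 11), P does NOT lie on the curve.


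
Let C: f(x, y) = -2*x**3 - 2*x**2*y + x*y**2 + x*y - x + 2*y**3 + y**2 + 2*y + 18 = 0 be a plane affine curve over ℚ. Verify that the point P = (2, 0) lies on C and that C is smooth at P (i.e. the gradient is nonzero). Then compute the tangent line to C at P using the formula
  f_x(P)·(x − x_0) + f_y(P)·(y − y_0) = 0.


Tangent line at P: -25*x - 4*y + 50 = 0.

Step 1: f(2, 0) = 0, so P lies on C.
Step 2: partial derivatives
  f_x(x, y) = -6*x**2 - 4*x*y + y**2 + y - 1, f_y(x, y) = -2*x**2 + 2*x*y + x + 6*y**2 + 2*y + 2.
  f_x(P) = -25, f_y(P) = -4 (gradient nonzero, so P is smooth).
Step 3: tangent line at P: -25·(x − 2) + -4·(y − 0) = 0.
Expanding: -25*x - 4*y + 50 = 0.
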